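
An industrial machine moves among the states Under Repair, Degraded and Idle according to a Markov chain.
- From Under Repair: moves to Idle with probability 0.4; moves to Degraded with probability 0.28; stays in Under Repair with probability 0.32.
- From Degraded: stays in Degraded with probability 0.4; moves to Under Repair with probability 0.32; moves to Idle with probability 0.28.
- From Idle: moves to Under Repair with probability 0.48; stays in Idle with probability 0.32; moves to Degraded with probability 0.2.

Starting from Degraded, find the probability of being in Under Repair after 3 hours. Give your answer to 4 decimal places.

0.3727

Propagate the distribution vector 3 hours from Degraded.
After 0 hours: (0.0000, 1.0000, 0.0000)
After 1 hour: (0.3200, 0.4000, 0.2800)
After 2 hours: (0.3648, 0.3056, 0.3296)
After 3 hours: (0.3727, 0.2903, 0.3370)
P(in Under Repair after 3 hours) = 0.3727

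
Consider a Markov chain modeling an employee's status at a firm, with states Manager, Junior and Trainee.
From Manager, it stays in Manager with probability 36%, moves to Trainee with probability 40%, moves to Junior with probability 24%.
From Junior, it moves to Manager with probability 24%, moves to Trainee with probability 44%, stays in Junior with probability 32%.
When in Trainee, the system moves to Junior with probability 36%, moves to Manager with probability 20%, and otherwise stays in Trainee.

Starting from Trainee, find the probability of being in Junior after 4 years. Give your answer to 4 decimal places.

Propagate the distribution vector 4 years from Trainee.
After 0 years: (0.0000, 0.0000, 1.0000)
After 1 year: (0.2000, 0.3600, 0.4400)
After 2 years: (0.2464, 0.3216, 0.4320)
After 3 years: (0.2523, 0.3176, 0.4301)
After 4 years: (0.2531, 0.3170, 0.4299)
P(in Junior after 4 years) = 0.3170

0.3170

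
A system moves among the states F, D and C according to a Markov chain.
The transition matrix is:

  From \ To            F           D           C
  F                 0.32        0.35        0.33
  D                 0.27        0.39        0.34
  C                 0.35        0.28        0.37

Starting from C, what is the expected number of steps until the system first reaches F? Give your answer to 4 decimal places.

3.0785

Let t(s) be the expected number of steps to first reach F from state s, with t(F) = 0. Conditioning on the first step:
t(D) = 1 + 0.39·t(D) + 0.34·t(C)
t(C) = 1 + 0.28·t(D) + 0.37·t(C)
Solving: t(D) = 3.3552, t(C) = 3.0785.
Expected steps from C to F: 3.0785.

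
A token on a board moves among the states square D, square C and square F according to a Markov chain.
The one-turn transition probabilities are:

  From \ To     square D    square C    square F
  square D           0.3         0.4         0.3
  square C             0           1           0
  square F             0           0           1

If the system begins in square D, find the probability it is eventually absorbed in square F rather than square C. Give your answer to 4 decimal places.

0.4286

Let h(s) be the probability of absorption at square F starting from transient state s. Then h(square F) = 1 and h(square C) = 0. By first-step analysis:
h(square D) = 0.3·h(square D) + 0.4·0 + 0.3·1
Solving: h(square D) = 0.4286.
Starting from square D, the probability is 0.4286.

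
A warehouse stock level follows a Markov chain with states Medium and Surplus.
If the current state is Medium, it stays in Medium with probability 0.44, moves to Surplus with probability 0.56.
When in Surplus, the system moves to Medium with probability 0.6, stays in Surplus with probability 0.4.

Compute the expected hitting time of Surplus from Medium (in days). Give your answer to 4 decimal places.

Let t(s) be the expected number of days to first reach Surplus from state s, with t(Surplus) = 0. Conditioning on the first day:
t(Medium) = 1 + 0.44·t(Medium)
Solving: t(Medium) = 1.7857.
Expected days from Medium to Surplus: 1.7857.

1.7857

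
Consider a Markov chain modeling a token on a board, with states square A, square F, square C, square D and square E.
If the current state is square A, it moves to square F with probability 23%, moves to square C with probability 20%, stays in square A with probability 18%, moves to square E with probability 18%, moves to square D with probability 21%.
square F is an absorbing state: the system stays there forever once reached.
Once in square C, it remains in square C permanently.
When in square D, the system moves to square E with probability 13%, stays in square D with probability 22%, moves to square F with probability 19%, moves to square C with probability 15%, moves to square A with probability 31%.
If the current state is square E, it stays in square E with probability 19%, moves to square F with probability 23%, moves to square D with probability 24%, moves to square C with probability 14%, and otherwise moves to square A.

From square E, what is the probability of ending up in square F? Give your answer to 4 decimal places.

0.5868

Let h(s) be the probability of absorption at square F starting from transient state s. Then h(square F) = 1 and h(square C) = 0. By first-step analysis:
h(square A) = 0.18·h(square A) + 0.23·1 + 0.2·0 + 0.21·h(square D) + 0.18·h(square E)
h(square D) = 0.31·h(square A) + 0.19·1 + 0.15·0 + 0.22·h(square D) + 0.13·h(square E)
h(square E) = 0.2·h(square A) + 0.23·1 + 0.14·0 + 0.24·h(square D) + 0.19·h(square E)
Solving: h(square A) = 0.5530, h(square D) = 0.5612, h(square E) = 0.5868.
Starting from square E, the probability is 0.5868.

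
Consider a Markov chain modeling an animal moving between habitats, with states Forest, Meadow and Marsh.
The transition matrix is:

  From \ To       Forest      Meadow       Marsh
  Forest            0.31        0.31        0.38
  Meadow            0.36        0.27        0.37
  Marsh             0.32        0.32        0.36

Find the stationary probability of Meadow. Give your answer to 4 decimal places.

0.3016

Let the stationary distribution be π with π = πP and π_1 + π_2 + π_3 = 1.
π_1 = 0.31·π_1 + 0.36·π_2 + 0.32·π_3
π_2 = 0.31·π_1 + 0.27·π_2 + 0.32·π_3
Solving with the normalization constraint gives π = (0.3288, 0.3016, 0.3696).
So the stationary probability of Meadow is 0.3016.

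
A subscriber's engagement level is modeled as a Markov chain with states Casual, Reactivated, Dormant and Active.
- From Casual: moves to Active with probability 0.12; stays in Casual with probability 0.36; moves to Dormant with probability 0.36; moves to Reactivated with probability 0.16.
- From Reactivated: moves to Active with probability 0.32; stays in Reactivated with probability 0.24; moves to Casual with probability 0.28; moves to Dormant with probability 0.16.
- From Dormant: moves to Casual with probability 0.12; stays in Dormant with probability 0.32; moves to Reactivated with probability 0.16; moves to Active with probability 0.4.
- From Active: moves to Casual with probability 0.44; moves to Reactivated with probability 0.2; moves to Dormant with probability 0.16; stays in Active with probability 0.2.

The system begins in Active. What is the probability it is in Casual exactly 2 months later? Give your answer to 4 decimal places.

0.3216

Propagate the distribution vector 2 months from Active.
After 0 months: (0.0000, 0.0000, 0.0000, 1.0000)
After 1 month: (0.4400, 0.2000, 0.1600, 0.2000)
After 2 months: (0.3216, 0.1840, 0.2736, 0.2208)
P(in Casual after 2 months) = 0.3216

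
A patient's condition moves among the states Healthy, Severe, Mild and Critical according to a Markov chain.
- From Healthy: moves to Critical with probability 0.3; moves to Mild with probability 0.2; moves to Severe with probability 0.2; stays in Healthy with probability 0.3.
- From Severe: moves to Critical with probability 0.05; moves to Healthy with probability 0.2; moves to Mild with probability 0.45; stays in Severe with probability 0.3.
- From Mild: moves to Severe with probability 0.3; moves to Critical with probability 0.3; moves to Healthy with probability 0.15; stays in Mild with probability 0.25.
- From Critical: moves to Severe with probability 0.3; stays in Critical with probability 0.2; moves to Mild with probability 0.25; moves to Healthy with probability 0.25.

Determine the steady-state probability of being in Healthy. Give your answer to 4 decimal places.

0.2175

Let the stationary distribution be π with π = πP and π_1 + π_2 + π_3 + π_4 = 1.
π_1 = 0.3·π_1 + 0.2·π_2 + 0.15·π_3 + 0.25·π_4
π_2 = 0.2·π_1 + 0.3·π_2 + 0.3·π_3 + 0.3·π_4
π_3 = 0.2·π_1 + 0.45·π_2 + 0.25·π_3 + 0.25·π_4
Solving with the normalization constraint gives π = (0.2175, 0.2783, 0.2948, 0.2095).
So the stationary probability of Healthy is 0.2175.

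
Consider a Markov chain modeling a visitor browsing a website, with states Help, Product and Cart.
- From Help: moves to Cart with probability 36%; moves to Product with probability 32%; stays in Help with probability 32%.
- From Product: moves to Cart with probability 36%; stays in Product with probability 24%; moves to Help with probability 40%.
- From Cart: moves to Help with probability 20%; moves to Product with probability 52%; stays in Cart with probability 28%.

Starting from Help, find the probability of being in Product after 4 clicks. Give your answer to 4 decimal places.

Propagate the distribution vector 4 clicks from Help.
After 0 clicks: (1.0000, 0.0000, 0.0000)
After 1 click: (0.3200, 0.3200, 0.3600)
After 2 clicks: (0.3024, 0.3664, 0.3312)
After 3 clicks: (0.3096, 0.3569, 0.3335)
After 4 clicks: (0.3085, 0.3581, 0.3333)
P(in Product after 4 clicks) = 0.3581

0.3581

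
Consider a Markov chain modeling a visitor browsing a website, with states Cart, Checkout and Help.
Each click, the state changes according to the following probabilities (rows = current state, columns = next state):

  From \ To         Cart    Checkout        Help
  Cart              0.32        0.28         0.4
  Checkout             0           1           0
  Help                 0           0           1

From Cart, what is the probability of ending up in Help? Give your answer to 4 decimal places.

0.5882

Let h(s) be the probability of absorption at Help starting from transient state s. Then h(Help) = 1 and h(Checkout) = 0. By first-step analysis:
h(Cart) = 0.32·h(Cart) + 0.28·0 + 0.4·1
Solving: h(Cart) = 0.5882.
Starting from Cart, the probability is 0.5882.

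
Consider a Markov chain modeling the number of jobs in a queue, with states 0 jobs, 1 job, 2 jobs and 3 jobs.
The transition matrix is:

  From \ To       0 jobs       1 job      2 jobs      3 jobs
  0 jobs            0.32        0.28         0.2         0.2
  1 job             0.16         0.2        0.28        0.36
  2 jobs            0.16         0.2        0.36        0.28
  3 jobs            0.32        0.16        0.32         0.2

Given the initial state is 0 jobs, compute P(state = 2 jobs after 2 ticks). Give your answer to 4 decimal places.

0.2784

Propagate the distribution vector 2 ticks from 0 jobs.
After 0 ticks: (1.0000, 0.0000, 0.0000, 0.0000)
After 1 tick: (0.3200, 0.2800, 0.2000, 0.2000)
After 2 ticks: (0.2432, 0.2176, 0.2784, 0.2608)
P(in 2 jobs after 2 ticks) = 0.2784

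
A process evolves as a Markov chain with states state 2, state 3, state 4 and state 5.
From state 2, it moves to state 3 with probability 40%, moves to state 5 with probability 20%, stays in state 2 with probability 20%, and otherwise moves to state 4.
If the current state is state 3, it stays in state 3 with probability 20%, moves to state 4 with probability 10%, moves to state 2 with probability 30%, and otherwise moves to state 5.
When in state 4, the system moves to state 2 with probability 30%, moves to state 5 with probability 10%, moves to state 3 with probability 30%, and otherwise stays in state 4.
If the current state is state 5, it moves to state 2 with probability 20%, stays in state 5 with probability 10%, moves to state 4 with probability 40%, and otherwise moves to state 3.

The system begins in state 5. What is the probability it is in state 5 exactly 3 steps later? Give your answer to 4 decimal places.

Propagate the distribution vector 3 steps from state 5.
After 0 steps: (0.0000, 0.0000, 0.0000, 1.0000)
After 1 step: (0.2000, 0.3000, 0.4000, 0.1000)
After 2 steps: (0.2700, 0.2900, 0.2300, 0.2100)
After 3 steps: (0.2520, 0.2980, 0.2360, 0.2140)
P(in state 5 after 3 steps) = 0.2140

0.2140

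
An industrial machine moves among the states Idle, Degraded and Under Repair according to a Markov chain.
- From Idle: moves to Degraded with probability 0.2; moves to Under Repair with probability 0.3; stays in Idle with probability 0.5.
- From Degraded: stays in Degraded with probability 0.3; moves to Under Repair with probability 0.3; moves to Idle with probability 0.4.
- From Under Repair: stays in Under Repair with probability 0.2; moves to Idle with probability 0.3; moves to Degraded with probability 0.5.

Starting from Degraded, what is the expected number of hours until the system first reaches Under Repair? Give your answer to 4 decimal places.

3.3333

Let t(s) be the expected number of hours to first reach Under Repair from state s, with t(Under Repair) = 0. Conditioning on the first hour:
t(Idle) = 1 + 0.5·t(Idle) + 0.2·t(Degraded)
t(Degraded) = 1 + 0.4·t(Idle) + 0.3·t(Degraded)
Solving: t(Idle) = 3.3333, t(Degraded) = 3.3333.
Expected hours from Degraded to Under Repair: 3.3333.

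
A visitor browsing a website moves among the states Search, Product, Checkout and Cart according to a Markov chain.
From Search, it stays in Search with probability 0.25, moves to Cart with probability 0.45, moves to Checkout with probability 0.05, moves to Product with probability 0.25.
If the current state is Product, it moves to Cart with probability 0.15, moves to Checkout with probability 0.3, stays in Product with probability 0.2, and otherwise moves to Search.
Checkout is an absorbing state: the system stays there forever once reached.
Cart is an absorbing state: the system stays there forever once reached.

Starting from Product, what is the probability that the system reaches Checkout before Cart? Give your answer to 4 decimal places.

Let h(s) be the probability of absorption at Checkout starting from transient state s. Then h(Checkout) = 1 and h(Cart) = 0. By first-step analysis:
h(Search) = 0.25·h(Search) + 0.25·h(Product) + 0.05·1 + 0.45·0
h(Product) = 0.35·h(Search) + 0.2·h(Product) + 0.3·1 + 0.15·0
Solving: h(Search) = 0.2244, h(Product) = 0.4732.
Starting from Product, the probability is 0.4732.

0.4732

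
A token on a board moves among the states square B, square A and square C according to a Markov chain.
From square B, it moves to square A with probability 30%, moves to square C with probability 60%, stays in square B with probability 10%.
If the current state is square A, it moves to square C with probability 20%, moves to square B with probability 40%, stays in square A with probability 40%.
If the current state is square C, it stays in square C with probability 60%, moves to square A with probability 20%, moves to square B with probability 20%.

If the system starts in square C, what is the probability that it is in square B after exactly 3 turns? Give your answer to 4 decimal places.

0.2300

Propagate the distribution vector 3 turns from square C.
After 0 turns: (0.0000, 0.0000, 1.0000)
After 1 turn: (0.2000, 0.2000, 0.6000)
After 2 turns: (0.2200, 0.2600, 0.5200)
After 3 turns: (0.2300, 0.2740, 0.4960)
P(in square B after 3 turns) = 0.2300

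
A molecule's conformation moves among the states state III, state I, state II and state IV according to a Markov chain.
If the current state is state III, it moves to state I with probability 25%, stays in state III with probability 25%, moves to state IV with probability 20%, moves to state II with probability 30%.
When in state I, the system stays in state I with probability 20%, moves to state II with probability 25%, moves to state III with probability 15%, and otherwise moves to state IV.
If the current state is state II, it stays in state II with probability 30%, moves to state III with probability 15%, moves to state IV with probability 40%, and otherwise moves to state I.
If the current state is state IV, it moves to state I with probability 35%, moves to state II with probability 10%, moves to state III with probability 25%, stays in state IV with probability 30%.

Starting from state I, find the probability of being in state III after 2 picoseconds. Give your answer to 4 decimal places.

Propagate the distribution vector 2 picoseconds from state I.
After 0 picoseconds: (0.0000, 1.0000, 0.0000, 0.0000)
After 1 picosecond: (0.1500, 0.2000, 0.2500, 0.4000)
After 2 picoseconds: (0.2050, 0.2550, 0.2100, 0.3300)
P(in state III after 2 picoseconds) = 0.2050

0.2050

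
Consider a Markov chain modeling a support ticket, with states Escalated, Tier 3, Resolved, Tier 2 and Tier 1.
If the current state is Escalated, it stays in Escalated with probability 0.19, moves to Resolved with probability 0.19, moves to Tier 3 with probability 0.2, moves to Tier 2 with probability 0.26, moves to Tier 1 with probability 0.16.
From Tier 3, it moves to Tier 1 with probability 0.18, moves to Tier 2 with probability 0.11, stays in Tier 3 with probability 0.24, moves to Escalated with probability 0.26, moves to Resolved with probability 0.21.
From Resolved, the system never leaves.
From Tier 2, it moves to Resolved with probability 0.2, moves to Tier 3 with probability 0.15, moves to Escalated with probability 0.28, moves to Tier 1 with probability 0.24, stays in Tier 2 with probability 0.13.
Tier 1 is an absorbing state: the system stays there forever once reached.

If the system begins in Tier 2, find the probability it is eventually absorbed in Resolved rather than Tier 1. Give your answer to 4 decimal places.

0.4881

Let h(s) be the probability of absorption at Resolved starting from transient state s. Then h(Resolved) = 1 and h(Tier 1) = 0. By first-step analysis:
h(Escalated) = 0.19·h(Escalated) + 0.2·h(Tier 3) + 0.19·1 + 0.26·h(Tier 2) + 0.16·0
h(Tier 3) = 0.26·h(Escalated) + 0.24·h(Tier 3) + 0.21·1 + 0.11·h(Tier 2) + 0.18·0
h(Tier 2) = 0.28·h(Escalated) + 0.15·h(Tier 3) + 0.2·1 + 0.13·h(Tier 2) + 0.24·0
Solving: h(Escalated) = 0.5209, h(Tier 3) = 0.5252, h(Tier 2) = 0.4881.
Starting from Tier 2, the probability is 0.4881.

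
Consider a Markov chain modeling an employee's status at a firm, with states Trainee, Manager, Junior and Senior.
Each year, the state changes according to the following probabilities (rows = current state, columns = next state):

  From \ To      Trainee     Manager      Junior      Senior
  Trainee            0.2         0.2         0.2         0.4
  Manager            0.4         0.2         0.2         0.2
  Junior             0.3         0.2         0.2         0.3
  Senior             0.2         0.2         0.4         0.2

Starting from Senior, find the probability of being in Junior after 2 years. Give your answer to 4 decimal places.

Propagate the distribution vector 2 years from Senior.
After 0 years: (0.0000, 0.0000, 0.0000, 1.0000)
After 1 year: (0.2000, 0.2000, 0.4000, 0.2000)
After 2 years: (0.2800, 0.2000, 0.2400, 0.2800)
P(in Junior after 2 years) = 0.2400

0.2400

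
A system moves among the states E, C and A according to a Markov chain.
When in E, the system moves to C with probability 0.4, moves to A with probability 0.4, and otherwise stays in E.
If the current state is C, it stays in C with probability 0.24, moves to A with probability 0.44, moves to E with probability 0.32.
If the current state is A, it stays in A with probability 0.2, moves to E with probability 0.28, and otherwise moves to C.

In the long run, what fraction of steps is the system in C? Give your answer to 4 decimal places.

0.3806

Let the stationary distribution be π with π = πP and π_1 + π_2 + π_3 = 1.
π_1 = 0.2·π_1 + 0.32·π_2 + 0.28·π_3
π_2 = 0.4·π_1 + 0.24·π_2 + 0.52·π_3
Solving with the normalization constraint gives π = (0.2734, 0.3806, 0.3460).
So the stationary probability of C is 0.3806.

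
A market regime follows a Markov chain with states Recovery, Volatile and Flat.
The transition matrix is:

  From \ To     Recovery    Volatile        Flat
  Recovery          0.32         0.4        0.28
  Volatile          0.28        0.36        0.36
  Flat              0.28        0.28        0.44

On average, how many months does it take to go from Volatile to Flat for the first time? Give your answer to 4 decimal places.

2.9703

Let t(s) be the expected number of months to first reach Flat from state s, with t(Flat) = 0. Conditioning on the first month:
t(Recovery) = 1 + 0.32·t(Recovery) + 0.4·t(Volatile)
t(Volatile) = 1 + 0.28·t(Recovery) + 0.36·t(Volatile)
Solving: t(Recovery) = 3.2178, t(Volatile) = 2.9703.
Expected months from Volatile to Flat: 2.9703.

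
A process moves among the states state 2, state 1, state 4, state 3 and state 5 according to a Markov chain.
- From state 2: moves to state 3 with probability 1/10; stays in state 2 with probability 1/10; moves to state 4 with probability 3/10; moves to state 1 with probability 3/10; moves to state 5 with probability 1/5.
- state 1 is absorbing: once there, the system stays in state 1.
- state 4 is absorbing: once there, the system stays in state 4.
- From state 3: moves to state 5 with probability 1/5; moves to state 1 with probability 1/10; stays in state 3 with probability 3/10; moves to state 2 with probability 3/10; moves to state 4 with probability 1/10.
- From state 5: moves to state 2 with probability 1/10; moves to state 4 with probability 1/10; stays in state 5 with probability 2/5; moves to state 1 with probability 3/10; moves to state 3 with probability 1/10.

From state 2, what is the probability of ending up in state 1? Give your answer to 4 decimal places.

0.5500

Let h(s) be the probability of absorption at state 1 starting from transient state s. Then h(state 1) = 1 and h(state 4) = 0. By first-step analysis:
h(state 2) = 0.1·h(state 2) + 0.3·1 + 0.3·0 + 0.1·h(state 3) + 0.2·h(state 5)
h(state 3) = 0.3·h(state 2) + 0.1·1 + 0.1·0 + 0.3·h(state 3) + 0.2·h(state 5)
h(state 5) = 0.1·h(state 2) + 0.3·1 + 0.1·0 + 0.1·h(state 3) + 0.4·h(state 5)
Solving: h(state 2) = 0.5500, h(state 3) = 0.5750, h(state 5) = 0.6875.
Starting from state 2, the probability is 0.5500.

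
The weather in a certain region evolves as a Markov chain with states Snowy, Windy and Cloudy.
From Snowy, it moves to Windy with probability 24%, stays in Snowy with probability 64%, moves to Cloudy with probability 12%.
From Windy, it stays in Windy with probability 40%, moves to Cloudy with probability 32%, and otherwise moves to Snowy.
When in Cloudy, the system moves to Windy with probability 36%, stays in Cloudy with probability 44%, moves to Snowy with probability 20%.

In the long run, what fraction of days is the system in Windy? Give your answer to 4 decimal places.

0.3246

Let the stationary distribution be π with π = πP and π_1 + π_2 + π_3 = 1.
π_1 = 0.64·π_1 + 0.28·π_2 + 0.2·π_3
π_2 = 0.24·π_1 + 0.4·π_2 + 0.36·π_3
Solving with the normalization constraint gives π = (0.4035, 0.3246, 0.2719).
So the stationary probability of Windy is 0.3246.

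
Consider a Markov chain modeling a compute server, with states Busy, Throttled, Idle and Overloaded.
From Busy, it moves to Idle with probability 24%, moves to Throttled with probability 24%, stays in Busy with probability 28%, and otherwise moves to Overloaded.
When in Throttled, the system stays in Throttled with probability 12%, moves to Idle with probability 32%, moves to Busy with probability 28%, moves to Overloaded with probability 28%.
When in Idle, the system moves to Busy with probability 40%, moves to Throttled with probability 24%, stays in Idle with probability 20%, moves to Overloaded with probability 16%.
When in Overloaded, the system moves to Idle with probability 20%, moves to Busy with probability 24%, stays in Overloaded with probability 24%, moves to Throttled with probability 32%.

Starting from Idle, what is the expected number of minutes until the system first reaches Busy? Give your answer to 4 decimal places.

Let t(s) be the expected number of minutes to first reach Busy from state s, with t(Busy) = 0. Conditioning on the first minute:
t(Throttled) = 1 + 0.12·t(Throttled) + 0.32·t(Idle) + 0.28·t(Overloaded)
t(Idle) = 1 + 0.24·t(Throttled) + 0.2·t(Idle) + 0.16·t(Overloaded)
t(Overloaded) = 1 + 0.32·t(Throttled) + 0.2·t(Idle) + 0.24·t(Overloaded)
Solving: t(Throttled) = 3.3152, t(Idle) = 2.9417, t(Overloaded) = 3.4858.
Expected minutes from Idle to Busy: 2.9417.

2.9417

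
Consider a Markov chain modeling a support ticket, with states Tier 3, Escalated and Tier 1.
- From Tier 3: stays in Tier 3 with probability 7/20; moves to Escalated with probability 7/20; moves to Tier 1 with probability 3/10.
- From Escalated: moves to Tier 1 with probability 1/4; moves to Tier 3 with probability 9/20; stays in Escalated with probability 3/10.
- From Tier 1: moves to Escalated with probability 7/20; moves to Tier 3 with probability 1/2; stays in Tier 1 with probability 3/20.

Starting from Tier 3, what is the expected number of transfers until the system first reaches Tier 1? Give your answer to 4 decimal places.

Let t(s) be the expected number of transfers to first reach Tier 1 from state s, with t(Tier 1) = 0. Conditioning on the first transfer:
t(Tier 3) = 1 + 0.35·t(Tier 3) + 0.35·t(Escalated)
t(Escalated) = 1 + 0.45·t(Tier 3) + 0.3·t(Escalated)
Solving: t(Tier 3) = 3.5294, t(Escalated) = 3.6975.
Expected transfers from Tier 3 to Tier 1: 3.5294.

3.5294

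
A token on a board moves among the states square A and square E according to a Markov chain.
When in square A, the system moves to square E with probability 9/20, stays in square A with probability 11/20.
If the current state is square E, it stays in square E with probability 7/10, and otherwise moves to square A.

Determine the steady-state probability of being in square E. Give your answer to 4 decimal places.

0.6000

Let the stationary distribution be π with π = πP and π_1 + π_2 = 1.
π_1 = 0.55·π_1 + 0.3·π_2
Solving with the normalization constraint gives π = (0.4000, 0.6000).
So the stationary probability of square E is 0.6000.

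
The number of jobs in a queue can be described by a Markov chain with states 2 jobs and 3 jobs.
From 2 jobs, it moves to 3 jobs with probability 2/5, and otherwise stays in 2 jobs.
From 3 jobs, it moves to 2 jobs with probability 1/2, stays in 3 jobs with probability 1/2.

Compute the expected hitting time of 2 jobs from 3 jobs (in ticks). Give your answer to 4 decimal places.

2.0000

Let t(s) be the expected number of ticks to first reach 2 jobs from state s, with t(2 jobs) = 0. Conditioning on the first tick:
t(3 jobs) = 1 + 0.5·t(3 jobs)
Solving: t(3 jobs) = 2.0000.
Expected ticks from 3 jobs to 2 jobs: 2.0000.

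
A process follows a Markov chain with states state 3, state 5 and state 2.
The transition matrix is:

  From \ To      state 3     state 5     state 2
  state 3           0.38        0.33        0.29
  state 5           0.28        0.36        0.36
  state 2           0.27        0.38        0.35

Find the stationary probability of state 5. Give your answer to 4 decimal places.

Let the stationary distribution be π with π = πP and π_1 + π_2 + π_3 = 1.
π_1 = 0.38·π_1 + 0.28·π_2 + 0.27·π_3
π_2 = 0.33·π_1 + 0.36·π_2 + 0.38·π_3
Solving with the normalization constraint gives π = (0.3074, 0.3575, 0.3351).
So the stationary probability of state 5 is 0.3575.

0.3575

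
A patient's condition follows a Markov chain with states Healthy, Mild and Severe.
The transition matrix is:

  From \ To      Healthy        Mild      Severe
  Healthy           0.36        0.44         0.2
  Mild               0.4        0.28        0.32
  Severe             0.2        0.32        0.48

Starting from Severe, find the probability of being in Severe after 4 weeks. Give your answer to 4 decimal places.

0.3374

Propagate the distribution vector 4 weeks from Severe.
After 0 weeks: (0.0000, 0.0000, 1.0000)
After 1 week: (0.2000, 0.3200, 0.4800)
After 2 weeks: (0.2960, 0.3312, 0.3728)
After 3 weeks: (0.3136, 0.3423, 0.3441)
After 4 weeks: (0.3186, 0.3439, 0.3374)
P(in Severe after 4 weeks) = 0.3374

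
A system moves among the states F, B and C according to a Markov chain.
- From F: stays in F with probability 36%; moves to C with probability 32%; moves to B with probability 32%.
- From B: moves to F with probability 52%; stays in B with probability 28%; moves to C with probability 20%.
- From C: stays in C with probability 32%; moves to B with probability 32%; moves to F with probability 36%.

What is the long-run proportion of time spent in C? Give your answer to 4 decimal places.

Let the stationary distribution be π with π = πP and π_1 + π_2 + π_3 = 1.
π_1 = 0.36·π_1 + 0.52·π_2 + 0.36·π_3
π_2 = 0.32·π_1 + 0.28·π_2 + 0.32·π_3
Solving with the normalization constraint gives π = (0.4092, 0.3077, 0.2831).
So the stationary probability of C is 0.2831.

0.2831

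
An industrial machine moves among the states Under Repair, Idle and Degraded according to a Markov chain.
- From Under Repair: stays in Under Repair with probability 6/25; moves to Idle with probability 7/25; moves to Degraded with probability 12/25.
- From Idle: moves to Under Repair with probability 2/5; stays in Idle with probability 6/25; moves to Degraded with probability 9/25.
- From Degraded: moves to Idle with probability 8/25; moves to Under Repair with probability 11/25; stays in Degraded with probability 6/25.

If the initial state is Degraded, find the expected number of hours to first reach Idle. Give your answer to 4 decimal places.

Let t(s) be the expected number of hours to first reach Idle from state s, with t(Idle) = 0. Conditioning on the first hour:
t(Under Repair) = 1 + 0.24·t(Under Repair) + 0.48·t(Degraded)
t(Degraded) = 1 + 0.44·t(Under Repair) + 0.24·t(Degraded)
Solving: t(Under Repair) = 3.3843, t(Degraded) = 3.2751.
Expected hours from Degraded to Idle: 3.2751.

3.2751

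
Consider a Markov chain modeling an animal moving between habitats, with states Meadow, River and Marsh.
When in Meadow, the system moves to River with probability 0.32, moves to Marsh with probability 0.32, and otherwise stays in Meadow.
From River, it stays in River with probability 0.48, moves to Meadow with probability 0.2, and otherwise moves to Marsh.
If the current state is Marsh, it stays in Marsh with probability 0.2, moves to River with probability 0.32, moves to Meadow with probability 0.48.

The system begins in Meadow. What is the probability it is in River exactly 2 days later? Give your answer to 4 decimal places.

Sum over the intermediate state after 1 day:
P = P(Meadow→Meadow)·P(Meadow→River) + P(Meadow→River)·P(River→River) + P(Meadow→Marsh)·P(Marsh→River)
  = 0.36×0.32 + 0.32×0.48 + 0.32×0.32
  = 0.1152 + 0.1536 + 0.1024 = 0.3712

0.3712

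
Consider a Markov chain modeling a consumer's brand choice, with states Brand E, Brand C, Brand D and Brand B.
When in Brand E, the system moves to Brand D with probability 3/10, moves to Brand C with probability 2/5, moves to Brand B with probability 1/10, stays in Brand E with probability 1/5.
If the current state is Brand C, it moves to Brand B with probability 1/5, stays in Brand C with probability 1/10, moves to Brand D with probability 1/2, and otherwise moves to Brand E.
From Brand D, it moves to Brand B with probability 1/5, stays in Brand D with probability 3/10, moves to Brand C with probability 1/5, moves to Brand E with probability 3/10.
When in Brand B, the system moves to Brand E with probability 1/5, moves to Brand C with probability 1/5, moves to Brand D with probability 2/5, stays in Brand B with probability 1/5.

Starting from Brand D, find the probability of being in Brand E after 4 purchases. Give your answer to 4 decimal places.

Propagate the distribution vector 4 purchases from Brand D.
After 0 purchases: (0.0000, 0.0000, 1.0000, 0.0000)
After 1 purchase: (0.3000, 0.2000, 0.3000, 0.2000)
After 2 purchases: (0.2300, 0.2400, 0.3600, 0.1700)
After 3 purchases: (0.2360, 0.2220, 0.3650, 0.1770)
After 4 purchases: (0.2365, 0.2250, 0.3621, 0.1764)
P(in Brand E after 4 purchases) = 0.2365

0.2365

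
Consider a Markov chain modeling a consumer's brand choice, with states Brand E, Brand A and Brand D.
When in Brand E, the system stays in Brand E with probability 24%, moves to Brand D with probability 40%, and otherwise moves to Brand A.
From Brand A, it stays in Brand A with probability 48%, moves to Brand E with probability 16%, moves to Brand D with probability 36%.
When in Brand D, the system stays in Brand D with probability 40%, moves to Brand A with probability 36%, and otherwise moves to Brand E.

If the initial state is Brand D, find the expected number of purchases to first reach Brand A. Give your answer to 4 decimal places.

Let t(s) be the expected number of purchases to first reach Brand A from state s, with t(Brand A) = 0. Conditioning on the first purchase:
t(Brand E) = 1 + 0.24·t(Brand E) + 0.4·t(Brand D)
t(Brand D) = 1 + 0.24·t(Brand E) + 0.4·t(Brand D)
Solving: t(Brand E) = 2.7778, t(Brand D) = 2.7778.
Expected purchases from Brand D to Brand A: 2.7778.

2.7778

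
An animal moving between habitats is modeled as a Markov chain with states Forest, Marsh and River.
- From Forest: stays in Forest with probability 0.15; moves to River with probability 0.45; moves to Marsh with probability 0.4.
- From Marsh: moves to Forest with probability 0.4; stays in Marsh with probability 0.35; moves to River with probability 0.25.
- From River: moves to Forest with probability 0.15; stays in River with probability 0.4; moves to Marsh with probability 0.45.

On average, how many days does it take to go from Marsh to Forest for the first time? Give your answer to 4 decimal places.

Let t(s) be the expected number of days to first reach Forest from state s, with t(Forest) = 0. Conditioning on the first day:
t(Marsh) = 1 + 0.35·t(Marsh) + 0.25·t(River)
t(River) = 1 + 0.45·t(Marsh) + 0.4·t(River)
Solving: t(Marsh) = 3.0631, t(River) = 3.9640.
Expected days from Marsh to Forest: 3.0631.

3.0631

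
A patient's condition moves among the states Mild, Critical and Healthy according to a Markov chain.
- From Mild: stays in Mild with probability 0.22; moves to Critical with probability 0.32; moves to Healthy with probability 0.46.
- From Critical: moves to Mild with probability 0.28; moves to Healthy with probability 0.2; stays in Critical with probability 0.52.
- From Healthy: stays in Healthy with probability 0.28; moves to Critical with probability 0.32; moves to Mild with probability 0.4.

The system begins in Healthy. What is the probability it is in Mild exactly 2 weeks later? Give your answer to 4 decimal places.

Sum over the intermediate state after 1 week:
P = P(Healthy→Mild)·P(Mild→Mild) + P(Healthy→Critical)·P(Critical→Mild) + P(Healthy→Healthy)·P(Healthy→Mild)
  = 0.4×0.22 + 0.32×0.28 + 0.28×0.4
  = 0.0880 + 0.0896 + 0.1120 = 0.2896

0.2896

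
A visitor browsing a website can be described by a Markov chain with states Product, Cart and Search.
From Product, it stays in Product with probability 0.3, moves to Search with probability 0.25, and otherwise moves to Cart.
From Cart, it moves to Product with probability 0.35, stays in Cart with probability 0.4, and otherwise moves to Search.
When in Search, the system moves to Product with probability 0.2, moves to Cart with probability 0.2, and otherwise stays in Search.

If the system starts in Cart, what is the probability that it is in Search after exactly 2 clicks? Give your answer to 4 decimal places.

0.3375

Sum over the intermediate state after 1 click:
P = P(Cart→Product)·P(Product→Search) + P(Cart→Cart)·P(Cart→Search) + P(Cart→Search)·P(Search→Search)
  = 0.35×0.25 + 0.4×0.25 + 0.25×0.6
  = 0.0875 + 0.1000 + 0.1500 = 0.3375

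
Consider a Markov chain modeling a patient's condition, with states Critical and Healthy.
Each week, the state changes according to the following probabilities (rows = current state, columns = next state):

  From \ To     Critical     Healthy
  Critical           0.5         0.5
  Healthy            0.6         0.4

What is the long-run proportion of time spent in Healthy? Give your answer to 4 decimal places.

0.4545

Let the stationary distribution be π with π = πP and π_1 + π_2 = 1.
π_1 = 0.5·π_1 + 0.6·π_2
Solving with the normalization constraint gives π = (0.5455, 0.4545).
So the stationary probability of Healthy is 0.4545.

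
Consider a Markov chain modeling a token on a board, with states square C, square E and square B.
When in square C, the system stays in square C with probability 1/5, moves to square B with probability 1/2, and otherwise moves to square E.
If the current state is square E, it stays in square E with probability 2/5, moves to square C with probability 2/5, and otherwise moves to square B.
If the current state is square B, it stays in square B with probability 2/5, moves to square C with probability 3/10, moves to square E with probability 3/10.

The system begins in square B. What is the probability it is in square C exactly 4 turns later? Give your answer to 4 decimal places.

0.3030

Propagate the distribution vector 4 turns from square B.
After 0 turns: (0.0000, 0.0000, 1.0000)
After 1 turn: (0.3000, 0.3000, 0.4000)
After 2 turns: (0.3000, 0.3300, 0.3700)
After 3 turns: (0.3030, 0.3330, 0.3640)
After 4 turns: (0.3030, 0.3333, 0.3637)
P(in square C after 4 turns) = 0.3030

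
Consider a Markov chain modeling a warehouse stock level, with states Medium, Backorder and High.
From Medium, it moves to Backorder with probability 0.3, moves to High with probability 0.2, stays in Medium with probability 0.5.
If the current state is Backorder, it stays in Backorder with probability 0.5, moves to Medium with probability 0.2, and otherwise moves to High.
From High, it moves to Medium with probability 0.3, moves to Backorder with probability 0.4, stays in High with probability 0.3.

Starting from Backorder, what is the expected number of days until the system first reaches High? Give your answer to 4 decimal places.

3.6842

Let t(s) be the expected number of days to first reach High from state s, with t(High) = 0. Conditioning on the first day:
t(Medium) = 1 + 0.5·t(Medium) + 0.3·t(Backorder)
t(Backorder) = 1 + 0.2·t(Medium) + 0.5·t(Backorder)
Solving: t(Medium) = 4.2105, t(Backorder) = 3.6842.
Expected days from Backorder to High: 3.6842.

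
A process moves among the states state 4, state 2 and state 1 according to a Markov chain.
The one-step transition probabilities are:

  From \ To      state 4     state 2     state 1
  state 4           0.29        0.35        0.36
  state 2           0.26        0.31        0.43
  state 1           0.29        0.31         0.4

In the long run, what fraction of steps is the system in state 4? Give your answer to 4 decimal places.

Let the stationary distribution be π with π = πP and π_1 + π_2 + π_3 = 1.
π_1 = 0.29·π_1 + 0.26·π_2 + 0.29·π_3
π_2 = 0.35·π_1 + 0.31·π_2 + 0.31·π_3
Solving with the normalization constraint gives π = (0.2804, 0.3212, 0.3984).
So the stationary probability of state 4 is 0.2804.

0.2804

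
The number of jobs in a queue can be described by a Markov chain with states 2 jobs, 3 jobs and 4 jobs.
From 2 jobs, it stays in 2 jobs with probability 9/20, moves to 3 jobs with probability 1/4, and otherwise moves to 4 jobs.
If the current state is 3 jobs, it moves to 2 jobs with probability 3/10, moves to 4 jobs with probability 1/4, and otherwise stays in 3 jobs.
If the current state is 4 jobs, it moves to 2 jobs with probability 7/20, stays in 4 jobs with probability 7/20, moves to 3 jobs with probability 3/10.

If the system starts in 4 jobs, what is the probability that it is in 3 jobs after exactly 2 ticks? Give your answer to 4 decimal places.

Sum over the intermediate state after 1 tick:
P = P(4 jobs→2 jobs)·P(2 jobs→3 jobs) + P(4 jobs→3 jobs)·P(3 jobs→3 jobs) + P(4 jobs→4 jobs)·P(4 jobs→3 jobs)
  = 0.35×0.25 + 0.3×0.45 + 0.35×0.3
  = 0.0875 + 0.1350 + 0.1050 = 0.3275

0.3275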